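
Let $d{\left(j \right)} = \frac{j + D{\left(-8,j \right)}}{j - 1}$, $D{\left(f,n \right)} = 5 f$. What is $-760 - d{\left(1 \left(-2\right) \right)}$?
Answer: $-774$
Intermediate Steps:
$d{\left(j \right)} = \frac{-40 + j}{-1 + j}$ ($d{\left(j \right)} = \frac{j + 5 \left(-8\right)}{j - 1} = \frac{j - 40}{-1 + j} = \frac{-40 + j}{-1 + j}$)
$-760 - d{\left(1 \left(-2\right) \right)} = -760 - \frac{-40 + 1 \left(-2\right)}{-1 + 1 \left(-2\right)} = -760 - \frac{-40 - 2}{-1 - 2} = -760 - \frac{1}{-3} \left(-42\right) = -760 - \left(- \frac{1}{3}\right) \left(-42\right) = -760 - 14 = -774$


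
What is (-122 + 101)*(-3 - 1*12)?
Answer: 315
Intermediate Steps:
(-122 + 101)*(-3 - 1*12) = -21*(-3 - 12) = -21*(-15) = 315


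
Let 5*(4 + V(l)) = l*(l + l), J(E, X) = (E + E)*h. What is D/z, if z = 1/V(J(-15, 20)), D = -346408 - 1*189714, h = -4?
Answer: -3085918232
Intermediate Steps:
J(E, X) = -8*E (J(E, X) = (E + E)*(-4) = (2*E)*(-4) = -8*E)
D = -536122 (D = -346408 - 189714 = -536122)
V(l) = -4 + 2*l²/5 (V(l) = -4 + (l*(l + l))/5 = -4 + (l*(2*l))/5 = -4 + (2*l²)/5 = -4 + 2*l²/5)
z = 1/5756 (z = 1/(-4 + 2*(-8*(-15))²/5) = 1/(-4 + (⅖)*120²) = 1/(-4 + (⅖)*14400) = 1/(-4 + 5760) = 1/5756 ≈ 0.00017373)
D/z = -536122/1/5756 = -536122*5756 = -3085918232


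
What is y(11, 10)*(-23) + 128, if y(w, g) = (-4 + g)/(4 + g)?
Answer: 827/7 ≈ 118.14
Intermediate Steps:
y(w, g) = (-4 + g)/(4 + g)
y(11, 10)*(-23) + 128 = ((-4 + 10)/(4 + 10))*(-23) + 128 = (6/14)*(-23) + 128 = ((1/14)*6)*(-23) + 128 = (3/7)*(-23) + 128 = -69/7 + 128 = 827/7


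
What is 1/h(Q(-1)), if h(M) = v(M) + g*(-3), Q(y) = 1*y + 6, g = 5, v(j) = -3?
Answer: -1/18 ≈ -0.055556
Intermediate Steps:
Q(y) = 6 + y (Q(y) = y + 6 = 6 + y)
h(M) = -18 (h(M) = -3 + 5*(-3) = -3 - 15 = -18)
1/h(Q(-1)) = 1/(-18) = -1/18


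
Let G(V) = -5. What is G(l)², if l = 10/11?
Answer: 25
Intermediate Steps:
l = 10/11 (l = 10*(1/11) = 10/11 ≈ 0.90909)
G(l)² = (-5)² = 25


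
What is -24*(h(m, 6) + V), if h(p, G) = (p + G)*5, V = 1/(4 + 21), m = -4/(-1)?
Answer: -30024/25 ≈ -1201.0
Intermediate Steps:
m = 4 (m = -4*(-1) = 4)
V = 1/25 ≈ 0.040000
h(p, G) = 5*G + 5*p (h(p, G) = (G + p)*5 = 5*G + 5*p)
-24*(h(m, 6) + V) = -24*((5*6 + 5*4) + 1/25) = -24*((30 + 20) + 1/25) = -24*(50 + 1/25) = -24*1251/25 = -12*2502/25 = -30024/25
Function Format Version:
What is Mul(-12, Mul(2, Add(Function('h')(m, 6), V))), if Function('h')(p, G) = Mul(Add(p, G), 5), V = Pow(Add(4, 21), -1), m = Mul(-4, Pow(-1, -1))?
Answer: Rational(-30024, 25) ≈ -1201.0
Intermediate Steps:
m = 4 (m = Mul(-4, -1) = 4)
V = Rational(1, 25) (V = Pow(25, -1) = Rational(1, 25) ≈ 0.040000)
Function('h')(p, G) = Add(Mul(5, G), Mul(5, p)) (Function('h')(p, G) = Mul(Add(G, p), 5) = Add(Mul(5, G), Mul(5, p)))
Mul(-12, Mul(2, Add(Function('h')(m, 6), V))) = Mul(-12, Mul(2, Add(Add(Mul(5, 6), Mul(5, 4)), Rational(1, 25)))) = Mul(-12, Mul(2, Add(Add(30, 20), Rational(1, 25)))) = Mul(-12, Mul(2, Add(50, Rational(1, 25)))) = Mul(-12, Mul(2, Rational(1251, 25))) = Mul(-12, Rational(2502, 25)) = Rational(-30024, 25)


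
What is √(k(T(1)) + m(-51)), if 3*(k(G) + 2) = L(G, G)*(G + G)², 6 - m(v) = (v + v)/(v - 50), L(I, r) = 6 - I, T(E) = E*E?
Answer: √886578/303 ≈ 3.1075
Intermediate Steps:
T(E) = E²
m(v) = 6 - 2*v/(-50 + v) (m(v) = 6 - (v + v)/(v - 50) = 6 - 2*v/(-50 + v))
k(G) = -2 + 4*G²*(6 - G)/3 (k(G) = -2 + ((6 - G)*(G + G)²)/3 = -2 + ((6 - G)*(2*G)²)/3 = -2 + ((6 - G)*(4*G²))/3 = -2 + (4*G²*(6 - G))/3 = -2 + 4*G²*(6 - G)/3)
√(k(T(1)) + m(-51)) = √((-2 + 4*(1²)²*(6 - 1*1²)/3) + 4*(-75 - 51)/(-50 - 51)) = √((-2 + (4/3)*1²*(6 - 1*1)) + 4*(-126)/(-101)) = √((-2 + (4/3)*1*(6 - 1)) + 4*(-1/101)*(-126)) = √((-2 + (4/3)*1*5) + 504/101) = √((-2 + 20/3) + 504/101) = √(14/3 + 504/101) = √(2926/303) = √886578/303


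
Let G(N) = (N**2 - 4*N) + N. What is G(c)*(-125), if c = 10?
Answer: -8750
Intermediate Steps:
G(N) = N**2 - 3*N
G(c)*(-125) = (10*(-3 + 10))*(-125) = (10*7)*(-125) = 70*(-125) = -8750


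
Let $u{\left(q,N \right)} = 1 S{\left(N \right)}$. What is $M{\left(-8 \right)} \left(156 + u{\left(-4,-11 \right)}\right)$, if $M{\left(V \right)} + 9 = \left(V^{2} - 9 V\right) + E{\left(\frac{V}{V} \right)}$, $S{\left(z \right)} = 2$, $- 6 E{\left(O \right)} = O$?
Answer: $\frac{60119}{3} \approx 20040.0$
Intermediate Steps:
$E{\left(O \right)} = - \frac{O}{6}$
$u{\left(q,N \right)} = 2$ ($u{\left(q,N \right)} = 1 \cdot 2 = 2$)
$M{\left(V \right)} = - \frac{55}{6} + V^{2} - 9 V$ ($M{\left(V \right)} = -9 - \left(- V^{2} + 9 V + \frac{V}{6 V}\right) = -9 - \left(\frac{1}{6} - V^{2} + 9 V\right) = - \frac{55}{6} + V^{2} - 9 V$)
$M{\left(-8 \right)} \left(156 + u{\left(-4,-11 \right)}\right) = \left(- \frac{55}{6} + \left(-8\right)^{2} - -72\right) \left(156 + 2\right) = \left(- \frac{55}{6} + 64 + 72\right) 158 = \frac{761}{6} \cdot 158 = \frac{60119}{3}$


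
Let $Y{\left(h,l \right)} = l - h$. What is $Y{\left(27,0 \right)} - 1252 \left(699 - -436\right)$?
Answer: $-1421047$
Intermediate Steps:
$Y{\left(27,0 \right)} - 1252 \left(699 - -436\right) = \left(0 - 27\right) - 1252 \left(699 - -436\right) = \left(0 - 27\right) - 1252 \left(699 + 436\right) = -27 - 1421020 = -1421047$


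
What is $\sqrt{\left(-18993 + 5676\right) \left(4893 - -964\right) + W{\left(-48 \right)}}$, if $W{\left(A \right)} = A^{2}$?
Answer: $i \sqrt{77995365} \approx 8831.5 i$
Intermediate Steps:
$\sqrt{\left(-18993 + 5676\right) \left(4893 - -964\right) + W{\left(-48 \right)}} = \sqrt{\left(-18993 + 5676\right) \left(4893 - -964\right) + \left(-48\right)^{2}} = \sqrt{- 13317 \left(4893 + 964\right) + 2304} = \sqrt{\left(-13317\right) 5857 + 2304} = \sqrt{-77997669 + 2304} = \sqrt{-77995365} = i \sqrt{77995365}$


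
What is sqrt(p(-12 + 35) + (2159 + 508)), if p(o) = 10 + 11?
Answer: 8*sqrt(42) ≈ 51.846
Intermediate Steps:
p(o) = 21
sqrt(p(-12 + 35) + (2159 + 508)) = sqrt(21 + (2159 + 508)) = sqrt(21 + 2667) = sqrt(2688) = 8*sqrt(42)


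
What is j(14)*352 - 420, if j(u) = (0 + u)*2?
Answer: 9436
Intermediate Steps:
j(u) = 2*u (j(u) = u*2 = 2*u)
j(14)*352 - 420 = (2*14)*352 - 420 = 28*352 - 420 = 9856 - 420 = 9436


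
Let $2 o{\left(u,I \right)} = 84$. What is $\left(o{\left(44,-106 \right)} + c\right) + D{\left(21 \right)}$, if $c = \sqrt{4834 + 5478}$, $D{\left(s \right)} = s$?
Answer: $63 + 2 \sqrt{2578} \approx 164.55$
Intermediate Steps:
$o{\left(u,I \right)} = 42$ ($o{\left(u,I \right)} = \frac{1}{2} \cdot 84 = 42$)
$c = 2 \sqrt{2578}$ ($c = \sqrt{10312} = 2 \sqrt{2578} \approx 101.55$)
$\left(o{\left(44,-106 \right)} + c\right) + D{\left(21 \right)} = \left(42 + 2 \sqrt{2578}\right) + 21 = 63 + 2 \sqrt{2578}$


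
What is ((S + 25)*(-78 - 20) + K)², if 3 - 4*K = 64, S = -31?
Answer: 5248681/16 ≈ 3.2804e+5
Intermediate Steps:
K = -61/4 (K = ¾ - ¼*64 = ¾ - 16 = -61/4 ≈ -15.250)
((S + 25)*(-78 - 20) + K)² = ((-31 + 25)*(-78 - 20) - 61/4)² = (-6*(-98) - 61/4)² = (588 - 61/4)² = (2291/4)² = 5248681/16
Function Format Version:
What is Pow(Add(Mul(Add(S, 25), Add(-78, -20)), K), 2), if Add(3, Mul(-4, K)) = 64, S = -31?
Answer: Rational(5248681, 16) ≈ 3.2804e+5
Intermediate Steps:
K = Rational(-61, 4) (K = Add(Rational(3, 4), Mul(Rational(-1, 4), 64)) = Add(Rational(3, 4), -16) = Rational(-61, 4) ≈ -15.250)
Pow(Add(Mul(Add(S, 25), Add(-78, -20)), K), 2) = Pow(Add(Mul(Add(-31, 25), Add(-78, -20)), Rational(-61, 4)), 2) = Pow(Add(Mul(-6, -98), Rational(-61, 4)), 2) = Pow(Add(588, Rational(-61, 4)), 2) = Pow(Rational(2291, 4), 2) = Rational(5248681, 16)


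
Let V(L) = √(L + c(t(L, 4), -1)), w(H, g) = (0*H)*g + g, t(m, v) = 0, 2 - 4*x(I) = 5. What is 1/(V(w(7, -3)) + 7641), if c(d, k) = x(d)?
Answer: 10188/77846513 - 2*I*√15/233539539 ≈ 0.00013087 - 3.3168e-8*I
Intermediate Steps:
x(I) = -¾ (x(I) = ½ - ¼*5 = ½ - 5/4 = -¾)
c(d, k) = -¾
w(H, g) = g (w(H, g) = 0*g + g = 0 + g = g)
V(L) = √(-¾ + L) (V(L) = √(L - ¾) = √(-¾ + L))
1/(V(w(7, -3)) + 7641) = 1/(√(-3 + 4*(-3))/2 + 7641) = 1/(√(-3 - 12)/2 + 7641) = 1/(√(-15)/2 + 7641) = 1/((I*√15)/2 + 7641) = 1/(I*√15/2 + 7641) = 1/(7641 + I*√15/2)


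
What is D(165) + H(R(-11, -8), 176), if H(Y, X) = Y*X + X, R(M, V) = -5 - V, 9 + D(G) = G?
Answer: 860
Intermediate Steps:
D(G) = -9 + G
H(Y, X) = X + X*Y (H(Y, X) = X*Y + X = X + X*Y)
D(165) + H(R(-11, -8), 176) = (-9 + 165) + 176*(1 + (-5 - 1*(-8))) = 156 + 176*(1 + (-5 + 8)) = 156 + 176*(1 + 3) = 156 + 176*4 = 156 + 704 = 860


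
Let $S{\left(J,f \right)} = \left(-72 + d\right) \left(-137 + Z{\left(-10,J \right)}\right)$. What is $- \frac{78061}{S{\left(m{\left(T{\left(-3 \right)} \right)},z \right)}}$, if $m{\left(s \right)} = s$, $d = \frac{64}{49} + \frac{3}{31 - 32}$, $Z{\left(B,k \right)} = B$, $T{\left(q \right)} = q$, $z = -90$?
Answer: $- \frac{78061}{10833} \approx -7.2058$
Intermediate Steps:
$d = - \frac{83}{49}$ ($d = 64 \cdot \frac{1}{49} + \frac{3}{-1} = \frac{64}{49} + 3 \left(-1\right) = \frac{64}{49} - 3 = - \frac{83}{49} \approx -1.6939$)
$S{\left(J,f \right)} = 10833$ ($S{\left(J,f \right)} = \left(-72 - \frac{83}{49}\right) \left(-137 - 10\right) = \left(- \frac{3611}{49}\right) \left(-147\right) = 10833$)
$- \frac{78061}{S{\left(m{\left(T{\left(-3 \right)} \right)},z \right)}} = - \frac{78061}{10833}$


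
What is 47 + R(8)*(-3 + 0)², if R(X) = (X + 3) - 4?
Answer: 110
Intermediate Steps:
R(X) = -1 + X (R(X) = (3 + X) - 4 = -1 + X)
47 + R(8)*(-3 + 0)² = 47 + (-1 + 8)*(-3 + 0)² = 47 + 7*(-3)² = 47 + 7*9 = 47 + 63 = 110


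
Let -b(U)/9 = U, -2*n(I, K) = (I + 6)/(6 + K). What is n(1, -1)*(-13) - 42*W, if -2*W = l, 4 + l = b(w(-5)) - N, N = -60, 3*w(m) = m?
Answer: 15001/10 ≈ 1500.1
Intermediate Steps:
w(m) = m/3
n(I, K) = -(6 + I)/(2*(6 + K)) (n(I, K) = -(I + 6)/(2*(6 + K)) = -(6 + I)/(2*(6 + K)))
b(U) = -9*U
l = 71 (l = -4 + (-3*(-5) - 1*(-60)) = -4 + (-9*(-5/3) + 60) = -4 + (15 + 60) = -4 + 75 = 71)
W = -71/2 (W = -½*71 = -71/2 ≈ -35.500)
n(1, -1)*(-13) - 42*W = ((-6 - 1*1)/(2*(6 - 1)))*(-13) - 42*(-71/2) = ((½)*(-6 - 1)/5)*(-13) + 1491 = ((½)*(⅕)*(-7))*(-13) + 1491 = -7/10*(-13) + 1491 = 91/10 + 1491 = 15001/10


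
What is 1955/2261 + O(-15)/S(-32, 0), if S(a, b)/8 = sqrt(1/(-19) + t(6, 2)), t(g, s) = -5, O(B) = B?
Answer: 115/133 + 5*I*sqrt(114)/64 ≈ 0.86466 + 0.83415*I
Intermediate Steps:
S(a, b) = 32*I*sqrt(114)/19 (S(a, b) = 8*sqrt(1/(-19) - 5) = 8*sqrt(-1/19 - 5) = 8*sqrt(-96/19) = 8*(4*I*sqrt(114)/19) = 32*I*sqrt(114)/19)
1955/2261 + O(-15)/S(-32, 0) = 1955/2261 - 15*(-I*sqrt(114)/192) = 1955*(1/2261) - (-5)*I*sqrt(114)/64 = 115/133 + 5*I*sqrt(114)/64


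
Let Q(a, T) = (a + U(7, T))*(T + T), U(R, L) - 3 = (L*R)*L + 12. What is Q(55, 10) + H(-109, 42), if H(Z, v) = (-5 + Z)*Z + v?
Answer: 27868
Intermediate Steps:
U(R, L) = 15 + R*L² (U(R, L) = 3 + ((L*R)*L + 12) = 3 + (R*L² + 12) = 3 + (12 + R*L²) = 15 + R*L²)
Q(a, T) = 2*T*(15 + a + 7*T²) (Q(a, T) = (a + (15 + 7*T²))*(T + T) = (15 + a + 7*T²)*(2*T) = 2*T*(15 + a + 7*T²))
H(Z, v) = v + Z*(-5 + Z) (H(Z, v) = Z*(-5 + Z) + v = v + Z*(-5 + Z))
Q(55, 10) + H(-109, 42) = 2*10*(15 + 55 + 7*10²) + (42 + (-109)² - 5*(-109)) = 2*10*(15 + 55 + 7*100) + (42 + 11881 + 545) = 2*10*(15 + 55 + 700) + 12468 = 2*10*770 + 12468 = 15400 + 12468 = 27868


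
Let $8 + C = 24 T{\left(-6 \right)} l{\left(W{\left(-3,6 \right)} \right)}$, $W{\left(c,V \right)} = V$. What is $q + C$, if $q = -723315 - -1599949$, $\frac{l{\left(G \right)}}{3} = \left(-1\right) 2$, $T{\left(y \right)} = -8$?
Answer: $877778$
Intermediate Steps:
$l{\left(G \right)} = -6$ ($l{\left(G \right)} = 3 \left(\left(-1\right) 2\right) = 3 \left(-2\right) = -6$)
$C = 1144$ ($C = -8 + 24 \left(-8\right) \left(-6\right) = -8 - -1152 = -8 + 1152 = 1144$)
$q = 876634$ ($q = -723315 + 1599949 = 876634$)
$q + C = 876634 + 1144 = 877778$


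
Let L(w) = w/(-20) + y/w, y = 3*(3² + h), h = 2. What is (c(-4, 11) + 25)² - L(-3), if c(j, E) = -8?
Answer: 5997/20 ≈ 299.85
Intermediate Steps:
y = 33 (y = 3*(3² + 2) = 3*(9 + 2) = 3*11 = 33)
L(w) = 33/w - w/20 (L(w) = w/(-20) + 33/w = w*(-1/20) + 33/w = -w/20 + 33/w = 33/w - w/20)
(c(-4, 11) + 25)² - L(-3) = (-8 + 25)² - (33/(-3) - 1/20*(-3)) = 17² - (33*(-⅓) + 3/20) = 289 - (-11 + 3/20) = 289 - 1*(-217/20) = 289 + 217/20 = 5997/20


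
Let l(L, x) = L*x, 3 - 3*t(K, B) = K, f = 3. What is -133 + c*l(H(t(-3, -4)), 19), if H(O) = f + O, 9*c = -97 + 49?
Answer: -1919/3 ≈ -639.67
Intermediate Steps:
t(K, B) = 1 - K/3
c = -16/3 (c = (-97 + 49)/9 = (⅑)*(-48) = -16/3 ≈ -5.3333)
H(O) = 3 + O
-133 + c*l(H(t(-3, -4)), 19) = -133 - 16*(3 + (1 - ⅓*(-3)))*19/3 = -133 - 16*(3 + (1 + 1))*19/3 = -133 - 16*(3 + 2)*19/3 = -133 - 80*19/3 = -133 - 16/3*95 = -133 - 1520/3 = -1919/3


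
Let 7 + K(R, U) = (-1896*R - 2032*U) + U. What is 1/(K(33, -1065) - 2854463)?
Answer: -1/754023 ≈ -1.3262e-6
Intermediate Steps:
K(R, U) = -7 - 2031*U - 1896*R (K(R, U) = -7 + ((-1896*R - 2032*U) + U) = -7 + ((-2032*U - 1896*R) + U) = -7 + (-2031*U - 1896*R) = -7 - 2031*U - 1896*R)
1/(K(33, -1065) - 2854463) = 1/((-7 - 2031*(-1065) - 1896*33) - 2854463) = 1/((-7 + 2163015 - 62568) - 2854463) = 1/(2100440 - 2854463) = 1/(-754023) = -1/754023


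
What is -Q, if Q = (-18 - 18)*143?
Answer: 5148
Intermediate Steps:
Q = -5148 (Q = -36*143 = -5148)
-Q = -1*(-5148) = 5148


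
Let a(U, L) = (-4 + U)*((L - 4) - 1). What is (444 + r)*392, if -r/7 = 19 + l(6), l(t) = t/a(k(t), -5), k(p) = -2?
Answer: 608188/5 ≈ 1.2164e+5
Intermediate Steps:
a(U, L) = (-5 + L)*(-4 + U) (a(U, L) = (-4 + U)*((-4 + L) - 1) = (-4 + U)*(-5 + L) = (-5 + L)*(-4 + U))
l(t) = t/60 (l(t) = t/(20 - 5*(-2) - 4*(-5) - 5*(-2)) = t/(20 + 10 + 20 + 10) = t/60)
r = -1337/10 (r = -7*(19 + (1/60)*6) = -7*(19 + ⅒) = -7*191/10 = -1337/10 ≈ -133.70)
(444 + r)*392 = (444 - 1337/10)*392 = (3103/10)*392 = 608188/5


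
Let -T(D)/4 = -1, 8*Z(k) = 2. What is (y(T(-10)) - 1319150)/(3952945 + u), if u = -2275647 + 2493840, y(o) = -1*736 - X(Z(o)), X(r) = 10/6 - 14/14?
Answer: -1979830/6256707 ≈ -0.31643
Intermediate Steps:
Z(k) = 1/4 (Z(k) = (1/8)*2 = 1/4)
X(r) = 2/3 (X(r) = 10*(1/6) - 14*1/14 = 5/3 - 1 = 2/3)
T(D) = 4 (T(D) = -4*(-1) = 4)
y(o) = -2210/3 (y(o) = -1*736 - 1*2/3 = -736 - 2/3 = -2210/3)
u = 218193
(y(T(-10)) - 1319150)/(3952945 + u) = (-2210/3 - 1319150)/(3952945 + 218193) = -3959660/3/4171138 = -3959660/3*1/4171138 = -1979830/6256707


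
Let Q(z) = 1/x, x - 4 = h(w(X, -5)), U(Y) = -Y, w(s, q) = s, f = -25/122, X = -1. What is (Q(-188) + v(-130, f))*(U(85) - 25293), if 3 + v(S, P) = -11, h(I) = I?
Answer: 1040498/3 ≈ 3.4683e+5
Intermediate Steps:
f = -25/122 (f = -25*1/122 = -25/122 ≈ -0.20492)
v(S, P) = -14 (v(S, P) = -3 - 11 = -14)
x = 3 (x = 4 - 1 = 3)
Q(z) = 1/3
(Q(-188) + v(-130, f))*(U(85) - 25293) = (1/3 - 14)*(-1*85 - 25293) = -41*(-85 - 25293)/3 = -41/3*(-25378) = 1040498/3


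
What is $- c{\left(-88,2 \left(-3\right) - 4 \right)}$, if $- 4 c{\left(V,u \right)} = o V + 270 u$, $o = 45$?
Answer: $-1665$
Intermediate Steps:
$c{\left(V,u \right)} = - \frac{135 u}{2} - \frac{45 V}{4}$ ($c{\left(V,u \right)} = - \frac{45 V + 270 u}{4} = - \frac{135 u}{2} - \frac{45 V}{4}$)
$- c{\left(-88,2 \left(-3\right) - 4 \right)} = - (- \frac{135 \left(2 \left(-3\right) - 4\right)}{2} - -990) = - (- \frac{135 \left(-6 - 4\right)}{2} + 990) = - (\left(- \frac{135}{2}\right) \left(-10\right) + 990) = - (675 + 990) = \left(-1\right) 1665 = -1665$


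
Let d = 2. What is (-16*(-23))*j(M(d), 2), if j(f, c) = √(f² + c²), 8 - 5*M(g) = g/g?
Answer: 368*√149/5 ≈ 898.40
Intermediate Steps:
M(g) = 7/5 (M(g) = 8/5 - g/(5*g) = 8/5 - ⅕*1 = 8/5 - ⅕ = 7/5)
j(f, c) = √(c² + f²)
(-16*(-23))*j(M(d), 2) = (-16*(-23))*√(2² + (7/5)²) = 368*√(4 + 49/25) = 368*√(149/25) = 368*(√149/5) = 368*√149/5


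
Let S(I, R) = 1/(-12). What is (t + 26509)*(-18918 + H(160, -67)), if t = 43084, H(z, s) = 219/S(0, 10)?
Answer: -1499450778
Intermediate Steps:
S(I, R) = -1/12
H(z, s) = -2628 (H(z, s) = 219/(-1/12) = 219*(-12) = -2628)
(t + 26509)*(-18918 + H(160, -67)) = (43084 + 26509)*(-18918 - 2628) = 69593*(-21546) = -1499450778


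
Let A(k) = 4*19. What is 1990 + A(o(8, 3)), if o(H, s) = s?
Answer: 2066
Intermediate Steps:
A(k) = 76
1990 + A(o(8, 3)) = 1990 + 76 = 2066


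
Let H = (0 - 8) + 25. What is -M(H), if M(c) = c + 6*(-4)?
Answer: 7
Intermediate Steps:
H = 17 (H = -8 + 25 = 17)
M(c) = -24 + c (M(c) = c - 24 = -24 + c)
-M(H) = -(-24 + 17) = -1*(-7) = 7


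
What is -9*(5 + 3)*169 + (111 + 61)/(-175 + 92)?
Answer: -1010116/83 ≈ -12170.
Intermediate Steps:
-9*(5 + 3)*169 + (111 + 61)/(-175 + 92) = -9*8*169 + 172/(-83) = -72*169 + 172*(-1/83) = -12168 - 172/83 = -1010116/83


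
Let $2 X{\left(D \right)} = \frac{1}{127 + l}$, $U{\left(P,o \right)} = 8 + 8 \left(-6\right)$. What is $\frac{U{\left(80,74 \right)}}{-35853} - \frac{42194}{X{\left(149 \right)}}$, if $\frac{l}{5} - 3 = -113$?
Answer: $\frac{1279813133812}{35853} \approx 3.5696 \cdot 10^{7}$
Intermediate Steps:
$l = -550$ ($l = 15 + 5 \left(-113\right) = 15 - 565 = -550$)
$U{\left(P,o \right)} = -40$ ($U{\left(P,o \right)} = 8 - 48 = -40$)
$X{\left(D \right)} = - \frac{1}{846}$ ($X{\left(D \right)} = \frac{1}{2 \left(127 - 550\right)} = \frac{1}{2 \left(-423\right)} = \frac{1}{2} \left(- \frac{1}{423}\right) = - \frac{1}{846}$)
$\frac{U{\left(80,74 \right)}}{-35853} - \frac{42194}{X{\left(149 \right)}} = - \frac{40}{-35853} - \frac{42194}{- \frac{1}{846}} = \left(-40\right) \left(- \frac{1}{35853}\right) - -35696124 = \frac{40}{35853} + 35696124 = \frac{1279813133812}{35853}$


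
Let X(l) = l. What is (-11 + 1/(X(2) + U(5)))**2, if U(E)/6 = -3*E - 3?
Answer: 1361889/11236 ≈ 121.21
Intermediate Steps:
U(E) = -18 - 18*E (U(E) = 6*(-3*E - 3) = 6*(-3 - 3*E) = -18 - 18*E)
(-11 + 1/(X(2) + U(5)))**2 = (-11 + 1/(2 + (-18 - 18*5)))**2 = (-11 + 1/(2 + (-18 - 90)))**2 = (-11 + 1/(2 - 108))**2 = (-11 + 1/(-106))**2 = (-11 - 1/106)**2 = (-1167/106)**2 = 1361889/11236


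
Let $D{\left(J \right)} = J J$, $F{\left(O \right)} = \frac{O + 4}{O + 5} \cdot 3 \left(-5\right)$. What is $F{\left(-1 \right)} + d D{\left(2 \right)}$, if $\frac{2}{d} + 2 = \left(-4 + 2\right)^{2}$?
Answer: $- \frac{29}{4} \approx -7.25$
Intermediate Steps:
$d = 1$ ($d = \frac{2}{-2 + \left(-4 + 2\right)^{2}} = \frac{2}{-2 + \left(-2\right)^{2}} = \frac{2}{-2 + 4} = \frac{2}{2} = 2 \cdot \frac{1}{2} = 1$)
$F{\left(O \right)} = - \frac{15 \left(4 + O\right)}{5 + O}$ ($F{\left(O \right)} = \frac{4 + O}{5 + O} 3 \left(-5\right) = \frac{3 \left(4 + O\right)}{5 + O} \left(-5\right) = - \frac{15 \left(4 + O\right)}{5 + O}$)
$D{\left(J \right)} = J^{2}$
$F{\left(-1 \right)} + d D{\left(2 \right)} = \frac{15 \left(-4 - -1\right)}{5 - 1} + 1 \cdot 2^{2} = \frac{15 \left(-4 + 1\right)}{4} + 1 \cdot 4 = 15 \cdot \frac{1}{4} \left(-3\right) + 4 = - \frac{45}{4} + 4 = - \frac{29}{4}$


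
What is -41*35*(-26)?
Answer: 37310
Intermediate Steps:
-41*35*(-26) = -1435*(-26) = 37310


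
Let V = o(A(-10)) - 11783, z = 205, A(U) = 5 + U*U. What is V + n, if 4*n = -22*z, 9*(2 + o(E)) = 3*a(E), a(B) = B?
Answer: -25755/2 ≈ -12878.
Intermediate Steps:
A(U) = 5 + U²
o(E) = -2 + E/3 (o(E) = -2 + (3*E)/9 = -2 + E/3)
V = -11750 (V = (-2 + (5 + (-10)²)/3) - 11783 = (-2 + (5 + 100)/3) - 11783 = (-2 + (⅓)*105) - 11783 = (-2 + 35) - 11783 = 33 - 11783 = -11750)
n = -2255/2 (n = (-22*205)/4 = (¼)*(-4510) = -2255/2 ≈ -1127.5)
V + n = -11750 - 2255/2 = -25755/2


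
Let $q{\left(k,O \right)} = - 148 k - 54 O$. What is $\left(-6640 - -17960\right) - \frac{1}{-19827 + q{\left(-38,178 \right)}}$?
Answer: $\frac{269585801}{23815} \approx 11320.0$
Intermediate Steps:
$\left(-6640 - -17960\right) - \frac{1}{-19827 + q{\left(-38,178 \right)}} = \left(-6640 - -17960\right) - \frac{1}{-19827 - 3988} = \left(-6640 + 17960\right) - \frac{1}{-19827 + \left(5624 - 9612\right)} = 11320 - \frac{1}{-19827 - 3988} = 11320 - \frac{1}{-23815} = 11320 - - \frac{1}{23815} = 11320 + \frac{1}{23815} = \frac{269585801}{23815}$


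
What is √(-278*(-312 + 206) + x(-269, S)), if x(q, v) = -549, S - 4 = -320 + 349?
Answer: 11*√239 ≈ 170.06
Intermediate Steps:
S = 33 (S = 4 + (-320 + 349) = 4 + 29 = 33)
√(-278*(-312 + 206) + x(-269, S)) = √(-278*(-312 + 206) - 549) = √(-278*(-106) - 549) = √(29468 - 549) = √28919 = 11*√239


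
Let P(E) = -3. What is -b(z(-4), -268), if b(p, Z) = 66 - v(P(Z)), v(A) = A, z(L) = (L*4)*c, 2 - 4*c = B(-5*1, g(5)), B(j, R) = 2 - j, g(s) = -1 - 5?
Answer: -69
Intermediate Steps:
g(s) = -6
c = -5/4 (c = ½ - (2 - (-5))/4 = ½ - (2 - 1*(-5))/4 = ½ - (2 + 5)/4 = ½ - ¼*7 = ½ - 7/4 = -5/4 ≈ -1.2500)
z(L) = -5*L (z(L) = (L*4)*(-5/4) = (4*L)*(-5/4) = -5*L)
b(p, Z) = 69 (b(p, Z) = 66 - 1*(-3) = 66 + 3 = 69)
-b(z(-4), -268) = -1*69 = -69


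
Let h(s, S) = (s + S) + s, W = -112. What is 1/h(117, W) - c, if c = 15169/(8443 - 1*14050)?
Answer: 265175/97722 ≈ 2.7136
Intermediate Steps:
h(s, S) = S + 2*s (h(s, S) = (S + s) + s = S + 2*s)
c = -2167/801 (c = 15169/(8443 - 14050) = 15169/(-5607) = 15169*(-1/5607) = -2167/801 ≈ -2.7054)
1/h(117, W) - c = 1/(-112 + 2*117) - 1*(-2167/801) = 1/(-112 + 234) + 2167/801 = 1/122 + 2167/801 = 265175/97722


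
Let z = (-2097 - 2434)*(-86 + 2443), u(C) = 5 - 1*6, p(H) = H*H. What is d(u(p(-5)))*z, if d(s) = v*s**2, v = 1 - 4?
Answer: 32038701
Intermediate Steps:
p(H) = H**2
u(C) = -1 (u(C) = 5 - 6 = -1)
z = -10679567 (z = -4531*2357 = -10679567)
v = -3
d(s) = -3*s**2
d(u(p(-5)))*z = -3*(-1)**2*(-10679567) = -3*1*(-10679567) = -3*(-10679567) = 32038701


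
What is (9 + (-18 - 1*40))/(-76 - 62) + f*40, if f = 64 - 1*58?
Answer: 33169/138 ≈ 240.35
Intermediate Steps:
f = 6 (f = 64 - 58 = 6)
(9 + (-18 - 1*40))/(-76 - 62) + f*40 = (9 + (-18 - 1*40))/(-76 - 62) + 6*40 = (9 + (-18 - 40))/(-138) + 240 = (9 - 58)*(-1/138) + 240 = -49*(-1/138) + 240 = 49/138 + 240 = 33169/138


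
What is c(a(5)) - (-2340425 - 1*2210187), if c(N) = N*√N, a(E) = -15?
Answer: 4550612 - 15*I*√15 ≈ 4.5506e+6 - 58.095*I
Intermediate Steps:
c(N) = N^(3/2)
c(a(5)) - (-2340425 - 1*2210187) = (-15)^(3/2) - (-2340425 - 1*2210187) = -15*I*√15 - (-2340425 - 2210187) = -15*I*√15 - 1*(-4550612) = -15*I*√15 + 4550612 = 4550612 - 15*I*√15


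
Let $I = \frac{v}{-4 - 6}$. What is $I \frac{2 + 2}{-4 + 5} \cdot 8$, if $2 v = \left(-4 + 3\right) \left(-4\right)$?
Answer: $- \frac{32}{5} \approx -6.4$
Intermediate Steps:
$v = 2$ ($v = \frac{\left(-4 + 3\right) \left(-4\right)}{2} = \frac{\left(-1\right) \left(-4\right)}{2} = \frac{1}{2} \cdot 4 = 2$)
$I = - \frac{1}{5}$ ($I = \frac{2}{-4 - 6} = \frac{2}{-10} = 2 \left(- \frac{1}{10}\right) = - \frac{1}{5} \approx -0.2$)
$I \frac{2 + 2}{-4 + 5} \cdot 8 = - \frac{\left(2 + 2\right) \frac{1}{-4 + 5}}{5} \cdot 8 = - \frac{4 \cdot 1^{-1}}{5} \cdot 8 = - \frac{4 \cdot 1}{5} \cdot 8 = \left(- \frac{1}{5}\right) 4 \cdot 8 = \left(- \frac{4}{5}\right) 8 = - \frac{32}{5}$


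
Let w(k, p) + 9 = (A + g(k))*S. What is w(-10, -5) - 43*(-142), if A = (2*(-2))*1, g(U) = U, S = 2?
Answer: 6069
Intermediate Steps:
A = -4 (A = -4*1 = -4)
w(k, p) = -17 + 2*k (w(k, p) = -9 + (-4 + k)*2 = -9 + (-8 + 2*k) = -17 + 2*k)
w(-10, -5) - 43*(-142) = (-17 + 2*(-10)) - 43*(-142) = (-17 - 20) + 6106 = -37 + 6106 = 6069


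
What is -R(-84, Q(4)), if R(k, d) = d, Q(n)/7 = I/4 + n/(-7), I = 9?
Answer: -47/4 ≈ -11.750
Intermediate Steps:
Q(n) = 63/4 - n (Q(n) = 7*(9/4 + n/(-7)) = 7*(9*(¼) + n*(-⅐)) = 7*(9/4 - n/7) = 63/4 - n)
-R(-84, Q(4)) = -(63/4 - 1*4) = -(63/4 - 4) = -1*47/4 = -47/4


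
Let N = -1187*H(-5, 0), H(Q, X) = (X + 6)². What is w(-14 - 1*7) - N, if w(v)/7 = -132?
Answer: 41808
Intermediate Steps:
H(Q, X) = (6 + X)²
w(v) = -924 (w(v) = 7*(-132) = -924)
N = -42732 (N = -1187*(6 + 0)² = -1187*6² = -1187*36 = -42732)
w(-14 - 1*7) - N = -924 - 1*(-42732) = -924 + 42732 = 41808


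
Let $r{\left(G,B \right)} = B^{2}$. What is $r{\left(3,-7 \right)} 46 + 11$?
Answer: $2265$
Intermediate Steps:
$r{\left(3,-7 \right)} 46 + 11 = \left(-7\right)^{2} \cdot 46 + 11 = 49 \cdot 46 + 11 = 2254 + 11 = 2265$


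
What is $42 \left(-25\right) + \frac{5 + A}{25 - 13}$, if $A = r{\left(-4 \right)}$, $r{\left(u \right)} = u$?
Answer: $- \frac{12599}{12} \approx -1049.9$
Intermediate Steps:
$A = -4$
$42 \left(-25\right) + \frac{5 + A}{25 - 13} = 42 \left(-25\right) + \frac{5 - 4}{25 - 13} = -1050 + 1 \cdot \frac{1}{12} = -1050 + \frac{1}{12} = - \frac{12599}{12}$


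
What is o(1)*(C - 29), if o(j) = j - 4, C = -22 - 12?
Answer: 189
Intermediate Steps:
C = -34
o(j) = -4 + j
o(1)*(C - 29) = (-4 + 1)*(-34 - 29) = -3*(-63) = 189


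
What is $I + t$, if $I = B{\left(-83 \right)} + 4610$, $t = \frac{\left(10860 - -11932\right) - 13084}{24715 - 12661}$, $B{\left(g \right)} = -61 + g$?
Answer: $\frac{8973812}{2009} \approx 4466.8$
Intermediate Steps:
$t = \frac{1618}{2009}$ ($t = \frac{\left(10860 + 11932\right) - 13084}{12054} = \left(22792 - 13084\right) \frac{1}{12054} = 9708 \cdot \frac{1}{12054} = \frac{1618}{2009} \approx 0.80538$)
$I = 4466$ ($I = \left(-61 - 83\right) + 4610 = -144 + 4610 = 4466$)
$I + t = 4466 + \frac{1618}{2009} = \frac{8973812}{2009}$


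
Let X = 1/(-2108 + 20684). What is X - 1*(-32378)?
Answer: 601453729/18576 ≈ 32378.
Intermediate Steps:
X = 1/18576 ≈ 5.3833e-5
X - 1*(-32378) = 1/18576 - 1*(-32378) = 1/18576 + 32378 = 601453729/18576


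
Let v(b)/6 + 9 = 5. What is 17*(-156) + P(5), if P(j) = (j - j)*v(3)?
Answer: -2652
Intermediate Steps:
v(b) = -24 (v(b) = -54 + 6*5 = -54 + 30 = -24)
P(j) = 0 (P(j) = (j - j)*(-24) = 0*(-24) = 0)
17*(-156) + P(5) = 17*(-156) + 0 = -2652 + 0 = -2652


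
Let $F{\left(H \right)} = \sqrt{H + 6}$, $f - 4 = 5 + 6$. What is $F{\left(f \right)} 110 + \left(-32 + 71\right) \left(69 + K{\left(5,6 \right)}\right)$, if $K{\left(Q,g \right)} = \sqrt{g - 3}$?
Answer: $2691 + 39 \sqrt{3} + 110 \sqrt{21} \approx 3262.6$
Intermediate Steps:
$K{\left(Q,g \right)} = \sqrt{-3 + g}$
$f = 15$ ($f = 4 + \left(5 + 6\right) = 4 + 11 = 15$)
$F{\left(H \right)} = \sqrt{6 + H}$
$F{\left(f \right)} 110 + \left(-32 + 71\right) \left(69 + K{\left(5,6 \right)}\right) = \sqrt{6 + 15} \cdot 110 + \left(-32 + 71\right) \left(69 + \sqrt{-3 + 6}\right) = \sqrt{21} \cdot 110 + 39 \left(69 + \sqrt{3}\right) = 110 \sqrt{21} + \left(2691 + 39 \sqrt{3}\right) = 2691 + 39 \sqrt{3} + 110 \sqrt{21}$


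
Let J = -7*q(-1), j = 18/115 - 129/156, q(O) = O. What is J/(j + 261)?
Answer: 41860/1556771 ≈ 0.026889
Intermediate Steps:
j = -4009/5980 (j = 18*(1/115) - 129*1/156 = 18/115 - 43/52 = -4009/5980 ≈ -0.67040)
J = 7 (J = -7*(-1) = 7)
J/(j + 261) = 7/(-4009/5980 + 261) = 7/(1556771/5980) = (5980/1556771)*7 = 41860/1556771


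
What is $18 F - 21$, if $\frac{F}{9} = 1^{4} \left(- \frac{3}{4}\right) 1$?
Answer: $- \frac{285}{2} \approx -142.5$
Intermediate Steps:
$F = - \frac{27}{4}$ ($F = 9 \cdot 1^{4} \left(- \frac{3}{4}\right) 1 = 9 \cdot 1 \left(\left(-3\right) \frac{1}{4}\right) 1 = 9 \cdot 1 \left(- \frac{3}{4}\right) 1 = 9 \left(\left(- \frac{3}{4}\right) 1\right) = 9 \left(- \frac{3}{4}\right) = - \frac{27}{4} \approx -6.75$)
$18 F - 21 = 18 \left(- \frac{27}{4}\right) - 21 = - \frac{243}{2} - 21 = - \frac{285}{2}$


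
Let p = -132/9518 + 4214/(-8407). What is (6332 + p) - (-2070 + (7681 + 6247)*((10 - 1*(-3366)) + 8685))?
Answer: -960083634492338/5715559 ≈ -1.6798e+8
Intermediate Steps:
p = -2944184/5715559 (p = -132*1/9518 + 4214*(-1/8407) = -66/4759 - 602/1201 = -2944184/5715559 ≈ -0.51512)
(6332 + p) - (-2070 + (7681 + 6247)*((10 - 1*(-3366)) + 8685)) = (6332 - 2944184/5715559) - (-2070 + (7681 + 6247)*((10 - 1*(-3366)) + 8685)) = 36187975404/5715559 - (-2070 + 13928*((10 + 3366) + 8685)) = 36187975404/5715559 - (-2070 + 13928*(3376 + 8685)) = 36187975404/5715559 - (-2070 + 13928*12061) = 36187975404/5715559 - (-2070 + 167985608) = 36187975404/5715559 - 1*167983538 = 36187975404/5715559 - 167983538 = -960083634492338/5715559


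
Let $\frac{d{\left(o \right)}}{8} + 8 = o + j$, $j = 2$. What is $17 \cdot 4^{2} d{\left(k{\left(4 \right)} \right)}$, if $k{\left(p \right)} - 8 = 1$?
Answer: $6528$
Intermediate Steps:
$k{\left(p \right)} = 9$ ($k{\left(p \right)} = 8 + 1 = 9$)
$d{\left(o \right)} = -48 + 8 o$ ($d{\left(o \right)} = -64 + 8 \left(o + 2\right) = -64 + 8 \left(2 + o\right) = -64 + \left(16 + 8 o\right) = -48 + 8 o$)
$17 \cdot 4^{2} d{\left(k{\left(4 \right)} \right)} = 17 \cdot 4^{2} \left(-48 + 8 \cdot 9\right) = 17 \cdot 16 \left(-48 + 72\right) = 272 \cdot 24 = 6528$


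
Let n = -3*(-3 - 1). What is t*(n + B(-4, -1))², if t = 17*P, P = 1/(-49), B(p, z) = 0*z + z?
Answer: -2057/49 ≈ -41.980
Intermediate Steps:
B(p, z) = z (B(p, z) = 0 + z = z)
n = 12 (n = -3*(-4) = 12)
P = -1/49 ≈ -0.020408
t = -17/49 (t = 17*(-1/49) = -17/49 ≈ -0.34694)
t*(n + B(-4, -1))² = -17*(12 - 1)²/49 = -17/49*11² = -17/49*121 = -2057/49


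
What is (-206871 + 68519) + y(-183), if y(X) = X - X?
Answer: -138352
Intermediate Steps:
y(X) = 0
(-206871 + 68519) + y(-183) = (-206871 + 68519) + 0 = -138352 + 0 = -138352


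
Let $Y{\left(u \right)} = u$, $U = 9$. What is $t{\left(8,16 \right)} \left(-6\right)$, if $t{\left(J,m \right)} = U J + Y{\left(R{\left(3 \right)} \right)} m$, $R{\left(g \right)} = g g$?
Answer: $-1296$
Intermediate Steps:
$R{\left(g \right)} = g^{2}$
$t{\left(J,m \right)} = 9 J + 9 m$ ($t{\left(J,m \right)} = 9 J + 3^{2} m = 9 J + 9 m$)
$t{\left(8,16 \right)} \left(-6\right) = \left(9 \cdot 8 + 9 \cdot 16\right) \left(-6\right) = \left(72 + 144\right) \left(-6\right) = 216 \left(-6\right) = -1296$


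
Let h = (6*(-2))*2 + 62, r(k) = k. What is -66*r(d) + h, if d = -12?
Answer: 830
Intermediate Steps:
h = 38 (h = -12*2 + 62 = -24 + 62 = 38)
-66*r(d) + h = -66*(-12) + 38 = 792 + 38 = 830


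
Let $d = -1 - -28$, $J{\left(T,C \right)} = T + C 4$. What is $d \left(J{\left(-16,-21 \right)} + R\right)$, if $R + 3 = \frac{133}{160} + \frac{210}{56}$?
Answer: $- \frac{425169}{160} \approx -2657.3$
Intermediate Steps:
$R = \frac{253}{160}$ ($R = -3 + \left(\frac{133}{160} + \frac{210}{56}\right) = -3 + \left(133 \cdot \frac{1}{160} + 210 \cdot \frac{1}{56}\right) = -3 + \left(\frac{133}{160} + \frac{15}{4}\right) = -3 + \frac{733}{160} = \frac{253}{160} \approx 1.5812$)
$J{\left(T,C \right)} = T + 4 C$
$d = 27$ ($d = -1 + 28 = 27$)
$d \left(J{\left(-16,-21 \right)} + R\right) = 27 \left(\left(-16 + 4 \left(-21\right)\right) + \frac{253}{160}\right) = 27 \left(\left(-16 - 84\right) + \frac{253}{160}\right) = 27 \left(-100 + \frac{253}{160}\right) = 27 \left(- \frac{15747}{160}\right) = - \frac{425169}{160}$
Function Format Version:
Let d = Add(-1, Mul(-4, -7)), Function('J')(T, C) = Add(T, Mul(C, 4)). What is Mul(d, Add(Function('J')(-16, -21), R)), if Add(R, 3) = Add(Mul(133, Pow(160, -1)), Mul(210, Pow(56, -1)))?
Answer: Rational(-425169, 160) ≈ -2657.3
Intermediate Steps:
R = Rational(253, 160) (R = Add(-3, Add(Mul(133, Pow(160, -1)), Mul(210, Pow(56, -1)))) = Add(-3, Add(Mul(133, Rational(1, 160)), Mul(210, Rational(1, 56)))) = Add(-3, Add(Rational(133, 160), Rational(15, 4))) = Add(-3, Rational(733, 160)) = Rational(253, 160) ≈ 1.5812)
Function('J')(T, C) = Add(T, Mul(4, C))
d = 27 (d = Add(-1, 28) = 27)
Mul(d, Add(Function('J')(-16, -21), R)) = Mul(27, Add(Add(-16, Mul(4, -21)), Rational(253, 160))) = Mul(27, Add(Add(-16, -84), Rational(253, 160))) = Mul(27, Add(-100, Rational(253, 160))) = Mul(27, Rational(-15747, 160)) = Rational(-425169, 160)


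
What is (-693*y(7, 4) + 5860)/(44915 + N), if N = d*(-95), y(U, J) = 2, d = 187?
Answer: 2237/13575 ≈ 0.16479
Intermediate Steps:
N = -17765 (N = 187*(-95) = -17765)
(-693*y(7, 4) + 5860)/(44915 + N) = (-693*2 + 5860)/(44915 - 17765) = (-1386 + 5860)/27150 = 4474*(1/27150) = 2237/13575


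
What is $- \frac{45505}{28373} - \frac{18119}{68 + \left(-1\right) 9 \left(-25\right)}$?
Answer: $- \frac{527423352}{8313289} \approx -63.443$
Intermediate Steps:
$- \frac{45505}{28373} - \frac{18119}{68 + \left(-1\right) 9 \left(-25\right)} = \left(-45505\right) \frac{1}{28373} - \frac{18119}{68 - -225} = - \frac{45505}{28373} - \frac{18119}{68 + 225} = - \frac{45505}{28373} - \frac{18119}{293} = - \frac{527423352}{8313289}$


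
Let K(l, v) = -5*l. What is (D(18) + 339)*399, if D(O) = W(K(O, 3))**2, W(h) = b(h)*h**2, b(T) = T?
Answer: 212044959135261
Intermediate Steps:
W(h) = h**3 (W(h) = h*h**2 = h**3)
D(O) = 15625*O**6 (D(O) = ((-5*O)**3)**2 = (-125*O**3)**2 = 15625*O**6)
(D(18) + 339)*399 = (15625*18**6 + 339)*399 = (15625*34012224 + 339)*399 = (531441000000 + 339)*399 = 531441000339*399 = 212044959135261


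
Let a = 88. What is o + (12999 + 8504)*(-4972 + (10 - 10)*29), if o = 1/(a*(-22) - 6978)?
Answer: -953021733225/8914 ≈ -1.0691e+8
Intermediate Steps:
o = -1/8914 (o = 1/(88*(-22) - 6978) = 1/(-1936 - 6978) = 1/(-8914) = -1/8914 ≈ -0.00011218)
o + (12999 + 8504)*(-4972 + (10 - 10)*29) = -1/8914 + (12999 + 8504)*(-4972 + (10 - 10)*29) = -1/8914 + 21503*(-4972 + 0*29) = -1/8914 + 21503*(-4972 + 0) = -1/8914 + 21503*(-4972) = -1/8914 - 106912916 = -953021733225/8914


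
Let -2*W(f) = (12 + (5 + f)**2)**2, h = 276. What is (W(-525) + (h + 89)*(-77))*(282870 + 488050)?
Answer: -28185878237028840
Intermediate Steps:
W(f) = -(12 + (5 + f)**2)**2/2
(W(-525) + (h + 89)*(-77))*(282870 + 488050) = (-(12 + (5 - 525)**2)**2/2 + (276 + 89)*(-77))*(282870 + 488050) = (-(12 + (-520)**2)**2/2 + 365*(-77))*770920 = (-(12 + 270400)**2/2 - 28105)*770920 = (-1/2*270412**2 - 28105)*770920 = (-1/2*73122649744 - 28105)*770920 = (-36561324872 - 28105)*770920 = -36561352977*770920 = -28185878237028840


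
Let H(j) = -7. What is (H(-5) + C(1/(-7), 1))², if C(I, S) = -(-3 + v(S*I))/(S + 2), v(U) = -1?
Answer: 289/9 ≈ 32.111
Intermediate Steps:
C(I, S) = 4/(2 + S) (C(I, S) = -(-3 - 1)/(S + 2) = -(-4)/(2 + S) = 4/(2 + S))
(H(-5) + C(1/(-7), 1))² = (-7 + 4/(2 + 1))² = (-7 + 4/3)² = (-17/3)² = 289/9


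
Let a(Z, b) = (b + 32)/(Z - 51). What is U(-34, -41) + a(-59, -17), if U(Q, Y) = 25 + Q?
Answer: -201/22 ≈ -9.1364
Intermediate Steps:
a(Z, b) = (32 + b)/(-51 + Z)
U(-34, -41) + a(-59, -17) = (25 - 34) + (32 - 17)/(-51 - 59) = -9 + 15/(-110) = -9 - 1/110*15 = -9 - 3/22 = -201/22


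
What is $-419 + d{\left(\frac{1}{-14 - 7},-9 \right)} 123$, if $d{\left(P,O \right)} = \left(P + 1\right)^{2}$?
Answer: $- \frac{45193}{147} \approx -307.44$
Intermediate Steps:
$d{\left(P,O \right)} = \left(1 + P\right)^{2}$
$-419 + d{\left(\frac{1}{-14 - 7},-9 \right)} 123 = -419 + \left(1 + \frac{1}{-14 - 7}\right)^{2} \cdot 123 = -419 + \left(1 + \frac{1}{-21}\right)^{2} \cdot 123 = -419 + \left(1 - \frac{1}{21}\right)^{2} \cdot 123 = -419 + \left(\frac{20}{21}\right)^{2} \cdot 123 = -419 + \frac{400}{441} \cdot 123 = -419 + \frac{16400}{147} = - \frac{45193}{147}$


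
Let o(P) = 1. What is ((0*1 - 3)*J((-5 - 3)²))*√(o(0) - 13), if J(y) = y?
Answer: -384*I*√3 ≈ -665.11*I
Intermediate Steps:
((0*1 - 3)*J((-5 - 3)²))*√(o(0) - 13) = ((0*1 - 3)*(-5 - 3)²)*√(1 - 13) = ((0 - 3)*(-8)²)*√(-12) = (-3*64)*(2*I*√3) = -384*I*√3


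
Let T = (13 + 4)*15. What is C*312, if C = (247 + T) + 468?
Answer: 302640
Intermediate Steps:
T = 255 (T = 17*15 = 255)
C = 970 (C = (247 + 255) + 468 = 502 + 468 = 970)
C*312 = 970*312 = 302640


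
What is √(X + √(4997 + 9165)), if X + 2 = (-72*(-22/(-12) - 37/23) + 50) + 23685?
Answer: √(12546201 + 529*√14162)/23 ≈ 154.39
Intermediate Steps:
X = 545487/23 (X = -2 + ((-72*(-22/(-12) - 37/23) + 50) + 23685) = -2 + ((-72*(-22*(-1/12) - 37*1/23) + 50) + 23685) = -2 + ((-72*(11/6 - 37/23) + 50) + 23685) = -2 + ((-72*31/138 + 50) + 23685) = -2 + ((-372/23 + 50) + 23685) = -2 + (778/23 + 23685) = -2 + 545533/23 = 545487/23 ≈ 23717.)
√(X + √(4997 + 9165)) = √(545487/23 + √(4997 + 9165)) = √(545487/23 + √14162)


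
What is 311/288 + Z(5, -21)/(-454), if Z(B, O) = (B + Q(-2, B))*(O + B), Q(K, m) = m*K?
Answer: 59077/65376 ≈ 0.90365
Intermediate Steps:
Q(K, m) = K*m
Z(B, O) = -B*(B + O) (Z(B, O) = (B - 2*B)*(O + B) = (-B)*(B + O) = -B*(B + O))
311/288 + Z(5, -21)/(-454) = 311/288 + (5*(-1*5 - 1*(-21)))/(-454) = 311*(1/288) + (5*(-5 + 21))*(-1/454) = 311/288 + (5*16)*(-1/454) = 311/288 + 80*(-1/454) = 311/288 - 40/227 = 59077/65376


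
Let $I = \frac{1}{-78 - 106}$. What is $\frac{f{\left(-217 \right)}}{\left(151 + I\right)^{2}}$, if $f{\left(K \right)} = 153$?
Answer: $\frac{575552}{85766121} \approx 0.0067107$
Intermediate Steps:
$I = - \frac{1}{184}$ ($I = \frac{1}{-184} = - \frac{1}{184} \approx -0.0054348$)
$\frac{f{\left(-217 \right)}}{\left(151 + I\right)^{2}} = \frac{153}{\left(151 - \frac{1}{184}\right)^{2}} = \frac{153}{\left(\frac{27783}{184}\right)^{2}} = \frac{153}{\frac{771895089}{33856}} = 153 \cdot \frac{33856}{771895089} = \frac{575552}{85766121}$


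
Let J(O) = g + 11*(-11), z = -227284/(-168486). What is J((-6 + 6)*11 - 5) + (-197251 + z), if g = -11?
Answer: -16628022427/84243 ≈ -1.9738e+5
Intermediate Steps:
z = 113642/84243 (z = -227284*(-1/168486) = 113642/84243 ≈ 1.3490)
J(O) = -132 (J(O) = -11 + 11*(-11) = -11 - 121 = -132)
J((-6 + 6)*11 - 5) + (-197251 + z) = -132 + (-197251 + 113642/84243) = -132 - 16616902351/84243 = -16628022427/84243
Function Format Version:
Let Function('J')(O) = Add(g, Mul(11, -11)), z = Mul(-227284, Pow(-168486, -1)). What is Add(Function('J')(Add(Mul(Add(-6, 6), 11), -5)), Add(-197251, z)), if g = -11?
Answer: Rational(-16628022427, 84243) ≈ -1.9738e+5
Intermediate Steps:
z = Rational(113642, 84243) (z = Mul(-227284, Rational(-1, 168486)) = Rational(113642, 84243) ≈ 1.3490)
Function('J')(O) = -132 (Function('J')(O) = Add(-11, Mul(11, -11)) = Add(-11, -121) = -132)
Add(Function('J')(Add(Mul(Add(-6, 6), 11), -5)), Add(-197251, z)) = Add(-132, Add(-197251, Rational(113642, 84243))) = Add(-132, Rational(-16616902351, 84243)) = Rational(-16628022427, 84243)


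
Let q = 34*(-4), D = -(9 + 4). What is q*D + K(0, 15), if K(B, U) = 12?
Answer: 1780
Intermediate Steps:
D = -13 (D = -1*13 = -13)
q = -136
q*D + K(0, 15) = -136*(-13) + 12 = 1768 + 12 = 1780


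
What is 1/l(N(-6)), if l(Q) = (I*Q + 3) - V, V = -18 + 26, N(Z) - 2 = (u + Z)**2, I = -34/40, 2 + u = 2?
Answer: -10/373 ≈ -0.026810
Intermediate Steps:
u = 0 (u = -2 + 2 = 0)
I = -17/20 (I = -34*1/40 = -17/20 ≈ -0.85000)
N(Z) = 2 + Z**2 (N(Z) = 2 + (0 + Z)**2 = 2 + Z**2)
V = 8
l(Q) = -5 - 17*Q/20 (l(Q) = (-17*Q/20 + 3) - 1*8 = (3 - 17*Q/20) - 8 = -5 - 17*Q/20)
1/l(N(-6)) = 1/(-5 - 17*(2 + (-6)**2)/20) = 1/(-5 - 17*(2 + 36)/20) = 1/(-5 - 17/20*38) = 1/(-5 - 323/10) = 1/(-373/10) = -10/373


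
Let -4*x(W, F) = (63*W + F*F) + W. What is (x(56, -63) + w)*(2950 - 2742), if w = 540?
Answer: -280436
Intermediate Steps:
x(W, F) = -16*W - F²/4 (x(W, F) = -((63*W + F*F) + W)/4 = -((63*W + F²) + W)/4 = -((F² + 63*W) + W)/4 = -(F² + 64*W)/4 = -16*W - F²/4)
(x(56, -63) + w)*(2950 - 2742) = ((-16*56 - ¼*(-63)²) + 540)*(2950 - 2742) = ((-896 - ¼*3969) + 540)*208 = ((-896 - 3969/4) + 540)*208 = (-7553/4 + 540)*208 = -5393/4*208 = -280436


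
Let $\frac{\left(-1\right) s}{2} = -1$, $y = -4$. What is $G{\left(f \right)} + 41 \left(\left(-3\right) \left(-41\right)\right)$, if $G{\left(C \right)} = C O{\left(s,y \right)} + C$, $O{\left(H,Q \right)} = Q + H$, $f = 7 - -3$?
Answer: $5033$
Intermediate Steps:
$f = 10$ ($f = 7 + 3 = 10$)
$s = 2$ ($s = \left(-2\right) \left(-1\right) = 2$)
$O{\left(H,Q \right)} = H + Q$
$G{\left(C \right)} = - C$ ($G{\left(C \right)} = C \left(2 - 4\right) + C = C \left(-2\right) + C = - 2 C + C = - C$)
$G{\left(f \right)} + 41 \left(\left(-3\right) \left(-41\right)\right) = \left(-1\right) 10 + 41 \left(\left(-3\right) \left(-41\right)\right) = -10 + 41 \cdot 123 = -10 + 5043 = 5033$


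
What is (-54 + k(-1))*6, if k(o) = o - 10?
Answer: -390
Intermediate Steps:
k(o) = -10 + o
(-54 + k(-1))*6 = (-54 + (-10 - 1))*6 = (-54 - 11)*6 = -65*6 = -390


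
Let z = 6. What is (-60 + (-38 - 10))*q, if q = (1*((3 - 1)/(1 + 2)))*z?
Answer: -432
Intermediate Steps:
q = 4 (q = (1*((3 - 1)/(1 + 2)))*6 = (1*(2/3))*6 = (1*(2*(⅓)))*6 = (1*(⅔))*6 = (⅔)*6 = 4)
(-60 + (-38 - 10))*q = (-60 + (-38 - 10))*4 = (-60 - 48)*4 = -108*4 = -432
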